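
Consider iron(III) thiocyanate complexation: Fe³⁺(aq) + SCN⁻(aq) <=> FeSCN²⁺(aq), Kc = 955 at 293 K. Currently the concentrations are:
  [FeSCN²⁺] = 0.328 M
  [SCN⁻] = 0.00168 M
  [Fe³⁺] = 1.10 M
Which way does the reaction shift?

toward products

Qc = [FeSCN²⁺] / ([Fe³⁺]·[SCN⁻]) = (0.328) / ((1.10)·(0.00168)) = 177
Qc = 177 < Kc = 955, so the forward reaction proceeds.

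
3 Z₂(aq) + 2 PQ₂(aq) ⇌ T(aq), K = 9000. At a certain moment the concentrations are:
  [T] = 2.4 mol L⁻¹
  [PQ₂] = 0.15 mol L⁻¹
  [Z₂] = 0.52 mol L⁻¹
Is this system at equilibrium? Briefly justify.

no; Q < K, reaction proceeds forward

Q = [T] / ([Z₂]³·[PQ₂]²) = (2.4) / ((0.52)³·(0.15)²) = 760
Q = 760 < K = 9000: net forward reaction.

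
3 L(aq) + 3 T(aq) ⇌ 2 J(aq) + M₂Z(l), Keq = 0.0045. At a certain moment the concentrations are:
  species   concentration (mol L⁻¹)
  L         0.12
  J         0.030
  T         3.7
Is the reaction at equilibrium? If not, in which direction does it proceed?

(M₂Z is a pure liquid — omitted from Q.)
Q = [J]² / ([L]³·[T]³) = (0.030)² / ((0.12)³·(3.7)³) = 0.010
Q = 0.010 > Keq = 0.0045, so the reverse reaction proceeds.

reverse (toward reactants)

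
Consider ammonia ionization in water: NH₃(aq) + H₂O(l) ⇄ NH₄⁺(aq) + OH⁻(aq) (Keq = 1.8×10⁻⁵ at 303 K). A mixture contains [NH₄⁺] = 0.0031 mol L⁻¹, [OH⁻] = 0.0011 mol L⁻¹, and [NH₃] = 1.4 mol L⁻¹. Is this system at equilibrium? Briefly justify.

(H₂O is a pure liquid — omitted from Q.)
Q = [NH₄⁺]·[OH⁻] / [NH₃] = (0.0031)·(0.0011) / (1.4) = 2.4×10⁻⁶
Q = 2.4×10⁻⁶ < Keq = 1.8×10⁻⁵: net forward reaction.

no; Q < K, reaction proceeds forward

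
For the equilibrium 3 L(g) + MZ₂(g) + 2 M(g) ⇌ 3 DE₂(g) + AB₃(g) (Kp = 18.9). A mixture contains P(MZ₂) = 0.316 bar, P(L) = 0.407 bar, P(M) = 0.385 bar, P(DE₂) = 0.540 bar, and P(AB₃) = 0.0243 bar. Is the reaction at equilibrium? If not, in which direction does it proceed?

Qp = P(DE₂)³·P(AB₃) / (P(L)³·P(MZ₂)·P(M)²) = (0.540)³·(0.0243) / ((0.407)³·(0.316)·(0.385)²) = 1.21
Qp = 1.21 < Kp = 18.9, so the forward reaction proceeds.

toward products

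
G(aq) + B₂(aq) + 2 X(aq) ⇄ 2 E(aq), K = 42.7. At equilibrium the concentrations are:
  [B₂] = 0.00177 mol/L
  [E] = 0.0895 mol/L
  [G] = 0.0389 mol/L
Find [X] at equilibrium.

At equilibrium, K = [E]² / ([G]·[B₂]·[X]²) = 42.7.
(0.0895)² / ((0.0389)·(0.00177)·([X])²) = 42.7
[X]² = 2.72 ⇒ [X] = 1.65 mol/L

[X] = 1.65 mol/L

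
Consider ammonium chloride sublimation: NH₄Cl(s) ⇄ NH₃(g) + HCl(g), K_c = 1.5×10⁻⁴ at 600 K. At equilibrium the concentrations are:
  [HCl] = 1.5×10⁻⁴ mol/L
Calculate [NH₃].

(NH₄Cl is a pure solid — omitted from K_c.)
At equilibrium, K_c = [NH₃]·[HCl] = 1.5×10⁻⁴.
([NH₃])·(1.5×10⁻⁴) = 1.5×10⁻⁴
[NH₃] = 1.00 = 1.0 mol/L

[NH₃] = 1.0 mol/L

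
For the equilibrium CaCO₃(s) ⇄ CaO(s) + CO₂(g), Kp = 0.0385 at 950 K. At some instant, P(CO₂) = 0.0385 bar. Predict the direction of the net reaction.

at equilibrium

(CaCO₃, CaO are pure solids — omitted from Qp.)
Qp = P(CO₂) = 0.0385
Qp = 0.0385 = Kp, so the system is already at equilibrium.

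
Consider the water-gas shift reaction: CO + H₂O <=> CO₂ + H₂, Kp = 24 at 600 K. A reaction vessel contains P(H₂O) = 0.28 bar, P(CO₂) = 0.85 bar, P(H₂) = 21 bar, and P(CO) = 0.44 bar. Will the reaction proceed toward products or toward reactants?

in the reverse direction

Qp = P(CO₂)·P(H₂) / (P(CO)·P(H₂O)) = (0.85)·(21) / ((0.44)·(0.28)) = 140
Qp = 140 > Kp = 24, so the reverse reaction proceeds.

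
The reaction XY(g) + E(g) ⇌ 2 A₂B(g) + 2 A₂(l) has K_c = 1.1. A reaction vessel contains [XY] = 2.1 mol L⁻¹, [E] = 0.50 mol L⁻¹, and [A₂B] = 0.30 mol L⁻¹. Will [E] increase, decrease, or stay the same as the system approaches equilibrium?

(A₂ is a pure liquid — omitted from Q_c.)
Q_c = [A₂B]² / ([XY]·[E]) = (0.30)² / ((2.1)·(0.50)) = 0.086
Q_c = 0.086 < K_c = 1.1: net forward reaction.
E is a reactant, so it decreases.

decrease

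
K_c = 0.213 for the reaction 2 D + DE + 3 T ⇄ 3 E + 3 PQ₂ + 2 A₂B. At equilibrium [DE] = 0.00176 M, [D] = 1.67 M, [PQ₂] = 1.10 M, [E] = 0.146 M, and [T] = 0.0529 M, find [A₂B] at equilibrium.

[A₂B] = 0.00611 M

At equilibrium, K_c = [E]³·[PQ₂]³·[A₂B]² / ([D]²·[DE]·[T]³) = 0.213.
(0.146)³·(1.10)³·([A₂B])² / ((1.67)²·(0.00176)·(0.0529)³) = 0.213
[A₂B]² = 3.74×10⁻⁵ ⇒ [A₂B] = 0.00611 M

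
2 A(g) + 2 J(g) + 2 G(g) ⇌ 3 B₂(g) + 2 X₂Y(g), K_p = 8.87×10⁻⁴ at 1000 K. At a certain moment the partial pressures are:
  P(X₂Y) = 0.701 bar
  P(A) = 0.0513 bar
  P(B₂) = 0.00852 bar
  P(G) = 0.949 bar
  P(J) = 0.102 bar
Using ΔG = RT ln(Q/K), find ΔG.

ΔG = 21.9 kJ/mol

Q_p = P(B₂)³·P(X₂Y)² / (P(A)²·P(J)²·P(G)²) = (0.00852)³·(0.701)² / ((0.0513)²·(0.102)²·(0.949)²) = 0.0123
ΔG = RT ln(Q_p/K_p) = (8.314 J mol⁻¹ K⁻¹)(1000 K) × ln(0.0123/8.87×10⁻⁴)
   = (8.314 kJ/mol)(2.630) = 21.9 kJ/mol
ΔG > 0, so the forward reaction is non-spontaneous (proceeds in reverse).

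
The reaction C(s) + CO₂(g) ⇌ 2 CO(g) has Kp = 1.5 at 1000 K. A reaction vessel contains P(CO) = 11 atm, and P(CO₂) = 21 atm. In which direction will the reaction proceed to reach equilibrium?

(C is a pure solid — omitted from Qp.)
Qp = P(CO)² / P(CO₂) = (11)² / (21) = 5.8
Qp = 5.8 > Kp = 1.5, so the reverse reaction proceeds.

in the reverse direction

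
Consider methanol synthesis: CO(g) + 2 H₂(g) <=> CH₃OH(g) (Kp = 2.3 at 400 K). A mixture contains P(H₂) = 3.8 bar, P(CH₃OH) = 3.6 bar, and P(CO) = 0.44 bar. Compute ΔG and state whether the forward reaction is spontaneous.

ΔG = -4.66 kJ/mol; the forward reaction is spontaneous

Qp = P(CH₃OH) / (P(CO)·P(H₂)²) = (3.6) / ((0.44)·(3.8)²) = 0.567
ΔG = RT ln(Qp/Kp) = (8.314 J mol⁻¹ K⁻¹)(400 K) × ln(0.567/2.3)
   = (3.326 kJ/mol)(-1.400) = -4.66 kJ/mol
ΔG < 0, so the forward reaction is spontaneous (proceeds forward).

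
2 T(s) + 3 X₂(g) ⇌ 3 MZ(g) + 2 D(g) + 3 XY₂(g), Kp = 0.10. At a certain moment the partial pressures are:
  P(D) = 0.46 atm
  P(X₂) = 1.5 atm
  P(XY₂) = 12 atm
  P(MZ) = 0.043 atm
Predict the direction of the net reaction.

forward (toward products)

(T is a pure solid — omitted from Qp.)
Qp = P(MZ)³·P(D)²·P(XY₂)³ / P(X₂)³ = (0.043)³·(0.46)²·(12)³ / (1.5)³ = 0.0086
Qp = 0.0086 < Kp = 0.10, so the forward reaction proceeds.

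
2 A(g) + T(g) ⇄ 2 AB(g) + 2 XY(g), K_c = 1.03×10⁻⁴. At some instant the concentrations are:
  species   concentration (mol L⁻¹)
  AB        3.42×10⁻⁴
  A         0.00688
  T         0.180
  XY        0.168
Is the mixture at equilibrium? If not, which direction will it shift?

Q_c = [AB]²·[XY]² / ([A]²·[T]) = (3.42×10⁻⁴)²·(0.168)² / ((0.00688)²·(0.180)) = 3.87×10⁻⁴
Q_c = 3.87×10⁻⁴ > K_c = 1.03×10⁻⁴: net reverse reaction.

no; Q > K, reaction proceeds in reverse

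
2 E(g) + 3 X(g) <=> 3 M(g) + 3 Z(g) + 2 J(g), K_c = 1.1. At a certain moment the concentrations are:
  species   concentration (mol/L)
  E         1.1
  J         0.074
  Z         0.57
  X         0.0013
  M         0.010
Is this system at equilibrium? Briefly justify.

no; Q < K, reaction proceeds forward

Q_c = [M]³·[Z]³·[J]² / ([E]²·[X]³) = (0.010)³·(0.57)³·(0.074)² / ((1.1)²·(0.0013)³) = 0.38
Q_c = 0.38 < K_c = 1.1: net forward reaction.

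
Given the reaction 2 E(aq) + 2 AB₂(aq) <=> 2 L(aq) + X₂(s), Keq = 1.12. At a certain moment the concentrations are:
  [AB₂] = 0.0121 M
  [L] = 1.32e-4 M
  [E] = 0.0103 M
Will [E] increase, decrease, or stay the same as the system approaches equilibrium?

stay the same

(X₂ is a pure solid — omitted from Q.)
Q = [L]² / ([E]²·[AB₂]²) = (1.32e-4)² / ((0.0103)²·(0.0121)²) = 1.12
Q = 1.12 = Keq; the system is at equilibrium.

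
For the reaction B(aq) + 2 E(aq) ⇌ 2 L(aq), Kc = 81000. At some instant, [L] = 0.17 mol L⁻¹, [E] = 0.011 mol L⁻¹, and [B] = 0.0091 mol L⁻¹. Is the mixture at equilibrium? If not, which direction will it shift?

no; Q < K, reaction proceeds forward

Qc = [L]² / ([B]·[E]²) = (0.17)² / ((0.0091)·(0.011)²) = 26000
Qc = 26000 < Kc = 81000: net forward reaction.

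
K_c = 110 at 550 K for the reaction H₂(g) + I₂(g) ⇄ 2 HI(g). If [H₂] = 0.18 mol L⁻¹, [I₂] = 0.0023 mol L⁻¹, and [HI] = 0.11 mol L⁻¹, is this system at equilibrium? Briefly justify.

Q_c = [HI]² / ([H₂]·[I₂]) = (0.11)² / ((0.18)·(0.0023)) = 29
Q_c = 29 < K_c = 110: net forward reaction.

no; Q < K, reaction proceeds forward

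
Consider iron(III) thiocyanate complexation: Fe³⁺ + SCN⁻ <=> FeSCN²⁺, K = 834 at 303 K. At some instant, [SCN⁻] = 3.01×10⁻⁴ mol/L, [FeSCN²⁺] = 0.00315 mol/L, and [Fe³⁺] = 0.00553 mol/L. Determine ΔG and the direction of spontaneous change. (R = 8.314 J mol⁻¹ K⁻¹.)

ΔG = 2.06 kJ/mol; the forward reaction is non-spontaneous

Q = [FeSCN²⁺] / ([Fe³⁺]·[SCN⁻]) = (0.00315) / ((0.00553)·(3.01×10⁻⁴)) = 1890
ΔG = RT ln(Q/K) = (8.314 J mol⁻¹ K⁻¹)(303 K) × ln(1890/834)
   = (2.519 kJ/mol)(0.8181) = 2.06 kJ/mol
ΔG > 0, so the forward reaction is non-spontaneous (proceeds in reverse).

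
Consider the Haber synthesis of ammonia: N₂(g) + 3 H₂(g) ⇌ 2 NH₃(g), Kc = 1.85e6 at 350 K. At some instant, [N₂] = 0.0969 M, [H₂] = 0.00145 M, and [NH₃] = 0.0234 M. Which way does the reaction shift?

Qc = [NH₃]² / ([N₂]·[H₂]³) = (0.0234)² / ((0.0969)·(0.00145)³) = 1.85e6
Qc = 1.85e6 = Kc, so the system is already at equilibrium.

no net change (already at equilibrium)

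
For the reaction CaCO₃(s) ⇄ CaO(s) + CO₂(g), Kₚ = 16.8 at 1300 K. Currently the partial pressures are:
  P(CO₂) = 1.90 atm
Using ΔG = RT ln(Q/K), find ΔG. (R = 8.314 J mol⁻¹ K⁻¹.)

(CaCO₃, CaO are pure solids — omitted from Qₚ.)
Qₚ = P(CO₂) = 1.90
ΔG = RT ln(Qₚ/Kₚ) = (8.314 J mol⁻¹ K⁻¹)(1300 K) × ln(1.90/16.8)
   = (10.81 kJ/mol)(-2.180) = -23.6 kJ/mol
ΔG < 0, so the forward reaction is spontaneous (proceeds forward).

ΔG = -23.6 kJ/mol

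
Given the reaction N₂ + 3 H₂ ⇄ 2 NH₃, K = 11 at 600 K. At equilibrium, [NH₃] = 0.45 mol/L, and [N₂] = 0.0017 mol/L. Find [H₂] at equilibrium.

[H₂] = 2.2 mol/L

At equilibrium, K = [NH₃]² / ([N₂]·[H₂]³) = 11.
(0.45)² / ((0.0017)·([H₂])³) = 11
[H₂]³ = 10.8 ⇒ [H₂] = 2.2 mol/L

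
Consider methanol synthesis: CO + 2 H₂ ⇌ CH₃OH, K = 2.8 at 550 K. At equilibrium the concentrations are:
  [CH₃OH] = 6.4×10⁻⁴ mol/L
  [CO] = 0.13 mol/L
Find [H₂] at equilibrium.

[H₂] = 0.042 mol/L

At equilibrium, K = [CH₃OH] / ([CO]·[H₂]²) = 2.8.
(6.4×10⁻⁴) / ((0.13)·([H₂])²) = 2.8
[H₂]² = 0.00176 ⇒ [H₂] = 0.042 mol/L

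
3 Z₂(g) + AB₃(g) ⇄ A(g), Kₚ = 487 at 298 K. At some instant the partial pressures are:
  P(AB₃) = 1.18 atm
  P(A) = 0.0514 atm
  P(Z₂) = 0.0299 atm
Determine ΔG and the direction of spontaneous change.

Qₚ = P(A) / (P(Z₂)³·P(AB₃)) = (0.0514) / ((0.0299)³·(1.18)) = 1630
ΔG = RT ln(Qₚ/Kₚ) = (8.314 J mol⁻¹ K⁻¹)(298 K) × ln(1630/487)
   = (2.478 kJ/mol)(1.208) = 2.99 kJ/mol
ΔG > 0, so the forward reaction is non-spontaneous (proceeds in reverse).

ΔG = 2.99 kJ/mol; the forward reaction is non-spontaneous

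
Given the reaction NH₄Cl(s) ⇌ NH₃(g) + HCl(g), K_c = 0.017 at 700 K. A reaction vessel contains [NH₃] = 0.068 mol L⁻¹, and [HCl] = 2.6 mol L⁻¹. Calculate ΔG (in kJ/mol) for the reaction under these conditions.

(NH₄Cl is a pure solid — omitted from Q_c.)
Q_c = [NH₃]·[HCl] = (0.068)·(2.6) = 0.177
ΔG = RT ln(Q_c/K_c) = (8.314 J mol⁻¹ K⁻¹)(700 K) × ln(0.177/0.017)
   = (5.820 kJ/mol)(2.343) = 13.6 kJ/mol
ΔG > 0, so the forward reaction is non-spontaneous (proceeds in reverse).

ΔG = 13.6 kJ/mol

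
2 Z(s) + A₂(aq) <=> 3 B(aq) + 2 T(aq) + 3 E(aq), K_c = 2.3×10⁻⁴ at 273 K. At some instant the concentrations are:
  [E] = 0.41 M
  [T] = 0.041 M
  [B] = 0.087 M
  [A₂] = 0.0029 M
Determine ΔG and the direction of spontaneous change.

ΔG = -4.92 kJ/mol; the forward reaction is spontaneous

(Z is a pure solid — omitted from Q_c.)
Q_c = [B]³·[T]²·[E]³ / [A₂] = (0.087)³·(0.041)²·(0.41)³ / (0.0029) = 2.63×10⁻⁵
ΔG = RT ln(Q_c/K_c) = (8.314 J mol⁻¹ K⁻¹)(273 K) × ln(2.63×10⁻⁵/2.3×10⁻⁴)
   = (2.270 kJ/mol)(-2.169) = -4.92 kJ/mol
ΔG < 0, so the forward reaction is spontaneous (proceeds forward).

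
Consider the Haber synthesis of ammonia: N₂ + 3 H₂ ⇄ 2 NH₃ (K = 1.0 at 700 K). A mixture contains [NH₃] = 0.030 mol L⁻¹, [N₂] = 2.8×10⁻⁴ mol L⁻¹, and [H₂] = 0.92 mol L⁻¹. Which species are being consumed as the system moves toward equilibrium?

NH₃ (products)

Q = [NH₃]² / ([N₂]·[H₂]³) = (0.030)² / ((2.8×10⁻⁴)·(0.92)³) = 4.1
Q = 4.1 > K = 1.0: net reverse reaction.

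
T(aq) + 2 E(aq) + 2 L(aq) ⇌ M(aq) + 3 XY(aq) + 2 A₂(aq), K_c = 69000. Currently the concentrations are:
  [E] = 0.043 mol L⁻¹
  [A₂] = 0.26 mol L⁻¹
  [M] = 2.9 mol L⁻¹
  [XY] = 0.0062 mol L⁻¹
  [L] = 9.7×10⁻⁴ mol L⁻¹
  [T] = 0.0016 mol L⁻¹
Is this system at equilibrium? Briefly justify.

Q_c = [M]·[XY]³·[A₂]² / ([T]·[E]²·[L]²) = (2.9)·(0.0062)³·(0.26)² / ((0.0016)·(0.043)²·(9.7×10⁻⁴)²) = 17000
Q_c = 17000 < K_c = 69000: net forward reaction.

no; Q < K, reaction proceeds forward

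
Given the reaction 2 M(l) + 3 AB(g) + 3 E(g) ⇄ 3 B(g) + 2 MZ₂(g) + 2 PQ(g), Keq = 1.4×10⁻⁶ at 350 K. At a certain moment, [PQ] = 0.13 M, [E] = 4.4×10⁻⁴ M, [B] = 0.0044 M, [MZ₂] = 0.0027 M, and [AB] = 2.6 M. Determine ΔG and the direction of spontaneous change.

(M is a pure liquid — omitted from Q.)
Q = [B]³·[MZ₂]²·[PQ]² / ([AB]³·[E]³) = (0.0044)³·(0.0027)²·(0.13)² / ((2.6)³·(4.4×10⁻⁴)³) = 7.01×10⁻⁶
ΔG = RT ln(Q/Keq) = (8.314 J mol⁻¹ K⁻¹)(350 K) × ln(7.01×10⁻⁶/1.4×10⁻⁶)
   = (2.910 kJ/mol)(1.611) = 4.69 kJ/mol
ΔG > 0, so the forward reaction is non-spontaneous (proceeds in reverse).

ΔG = 4.69 kJ/mol; the forward reaction is non-spontaneous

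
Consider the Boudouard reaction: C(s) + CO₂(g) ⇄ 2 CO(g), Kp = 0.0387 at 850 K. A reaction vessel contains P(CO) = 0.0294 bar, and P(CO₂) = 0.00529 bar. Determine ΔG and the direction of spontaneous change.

ΔG = 10.2 kJ/mol; the forward reaction is non-spontaneous

(C is a pure solid — omitted from Qp.)
Qp = P(CO)² / P(CO₂) = (0.0294)² / (0.00529) = 0.163
ΔG = RT ln(Qp/Kp) = (8.314 J mol⁻¹ K⁻¹)(850 K) × ln(0.163/0.0387)
   = (7.067 kJ/mol)(1.438) = 10.2 kJ/mol
ΔG > 0, so the forward reaction is non-spontaneous (proceeds in reverse).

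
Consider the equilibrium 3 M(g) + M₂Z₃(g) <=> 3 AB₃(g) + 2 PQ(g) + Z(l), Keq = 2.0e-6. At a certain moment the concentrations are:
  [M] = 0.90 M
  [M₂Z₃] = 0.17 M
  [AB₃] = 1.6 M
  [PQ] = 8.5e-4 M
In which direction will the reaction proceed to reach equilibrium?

toward reactants

(Z is a pure liquid — omitted from Q.)
Q = [AB₃]³·[PQ]² / ([M]³·[M₂Z₃]) = (1.6)³·(8.5e-4)² / ((0.90)³·(0.17)) = 2.4e-5
Q = 2.4e-5 > Keq = 2.0e-6, so the reverse reaction proceeds.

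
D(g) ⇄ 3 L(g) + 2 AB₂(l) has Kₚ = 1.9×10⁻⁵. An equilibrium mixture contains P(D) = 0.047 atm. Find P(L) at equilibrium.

(AB₂ is a pure liquid — omitted from Kₚ.)
At equilibrium, Kₚ = P(L)³ / P(D) = 1.9×10⁻⁵.
(P(L))³ / (0.047) = 1.9×10⁻⁵
P(L)³ = 8.93×10⁻⁷ ⇒ P(L) = 0.0096 atm

P(L) = 0.0096 atm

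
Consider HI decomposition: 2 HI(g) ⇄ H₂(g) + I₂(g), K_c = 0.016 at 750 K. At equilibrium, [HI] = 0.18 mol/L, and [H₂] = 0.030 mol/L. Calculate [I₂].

[I₂] = 0.017 mol/L

At equilibrium, K_c = [H₂]·[I₂] / [HI]² = 0.016.
(0.030)·([I₂]) / (0.18)² = 0.016
[I₂] = 0.0173 = 0.017 mol/L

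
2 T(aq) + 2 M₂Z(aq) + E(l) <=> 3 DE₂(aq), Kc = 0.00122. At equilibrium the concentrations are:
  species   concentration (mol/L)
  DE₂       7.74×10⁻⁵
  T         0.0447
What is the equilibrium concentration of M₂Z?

(E is a pure liquid — omitted from Kc.)
At equilibrium, Kc = [DE₂]³ / ([T]²·[M₂Z]²) = 0.00122.
(7.74×10⁻⁵)³ / ((0.0447)²·([M₂Z])²) = 0.00122
[M₂Z]² = 1.90×10⁻⁷ ⇒ [M₂Z] = 4.36×10⁻⁴ mol/L

[M₂Z] = 4.36×10⁻⁴ mol/L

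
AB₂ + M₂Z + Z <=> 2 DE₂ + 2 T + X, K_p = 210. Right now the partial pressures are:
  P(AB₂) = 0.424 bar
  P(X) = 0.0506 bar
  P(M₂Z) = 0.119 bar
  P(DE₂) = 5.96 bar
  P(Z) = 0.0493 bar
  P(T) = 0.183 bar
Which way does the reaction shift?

toward products

Q_p = P(DE₂)²·P(T)²·P(X) / (P(AB₂)·P(M₂Z)·P(Z)) = (5.96)²·(0.183)²·(0.0506) / ((0.424)·(0.119)·(0.0493)) = 24.2
Q_p = 24.2 < K_p = 210, so the forward reaction proceeds.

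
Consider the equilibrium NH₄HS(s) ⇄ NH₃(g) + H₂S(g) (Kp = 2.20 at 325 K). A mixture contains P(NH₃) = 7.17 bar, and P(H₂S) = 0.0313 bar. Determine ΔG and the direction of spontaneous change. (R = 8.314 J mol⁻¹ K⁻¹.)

ΔG = -6.17 kJ/mol; the forward reaction is spontaneous

(NH₄HS is a pure solid — omitted from Qp.)
Qp = P(NH₃)·P(H₂S) = (7.17)·(0.0313) = 0.224
ΔG = RT ln(Qp/Kp) = (8.314 J mol⁻¹ K⁻¹)(325 K) × ln(0.224/2.20)
   = (2.702 kJ/mol)(-2.285) = -6.17 kJ/mol
ΔG < 0, so the forward reaction is spontaneous (proceeds forward).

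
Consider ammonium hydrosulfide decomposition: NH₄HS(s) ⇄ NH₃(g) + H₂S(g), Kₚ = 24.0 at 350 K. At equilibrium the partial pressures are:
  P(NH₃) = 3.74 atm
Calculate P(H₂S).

(NH₄HS is a pure solid — omitted from Kₚ.)
At equilibrium, Kₚ = P(NH₃)·P(H₂S) = 24.0.
(3.74)·(P(H₂S)) = 24.0
P(H₂S) = 6.42 atm

P(H₂S) = 6.42 atm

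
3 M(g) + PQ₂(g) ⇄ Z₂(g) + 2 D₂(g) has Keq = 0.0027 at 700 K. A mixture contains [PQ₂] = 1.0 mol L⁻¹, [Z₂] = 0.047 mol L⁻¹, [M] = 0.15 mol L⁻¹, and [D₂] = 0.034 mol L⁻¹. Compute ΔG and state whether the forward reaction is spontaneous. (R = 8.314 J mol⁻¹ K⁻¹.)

ΔG = 10.4 kJ/mol; the forward reaction is non-spontaneous

Q = [Z₂]·[D₂]² / ([M]³·[PQ₂]) = (0.047)·(0.034)² / ((0.15)³·(1.0)) = 0.0161
ΔG = RT ln(Q/Keq) = (8.314 J mol⁻¹ K⁻¹)(700 K) × ln(0.0161/0.0027)
   = (5.820 kJ/mol)(1.786) = 10.4 kJ/mol
ΔG > 0, so the forward reaction is non-spontaneous (proceeds in reverse).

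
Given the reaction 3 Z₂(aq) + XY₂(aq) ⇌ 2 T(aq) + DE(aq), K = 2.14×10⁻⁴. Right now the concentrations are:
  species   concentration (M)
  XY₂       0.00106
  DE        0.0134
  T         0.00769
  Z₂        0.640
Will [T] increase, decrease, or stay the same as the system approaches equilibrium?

Q = [T]²·[DE] / ([Z₂]³·[XY₂]) = (0.00769)²·(0.0134) / ((0.640)³·(0.00106)) = 0.00285
Q = 0.00285 > K = 2.14×10⁻⁴: net reverse reaction.
T is a product, so it decreases.

decrease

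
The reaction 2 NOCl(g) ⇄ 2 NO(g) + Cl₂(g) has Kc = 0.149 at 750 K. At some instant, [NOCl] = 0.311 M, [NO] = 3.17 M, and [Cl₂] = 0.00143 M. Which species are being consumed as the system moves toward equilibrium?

Qc = [NO]²·[Cl₂] / [NOCl]² = (3.17)²·(0.00143) / (0.311)² = 0.149
Qc = 0.149 = Kc; the system is at equilibrium.

none (at equilibrium)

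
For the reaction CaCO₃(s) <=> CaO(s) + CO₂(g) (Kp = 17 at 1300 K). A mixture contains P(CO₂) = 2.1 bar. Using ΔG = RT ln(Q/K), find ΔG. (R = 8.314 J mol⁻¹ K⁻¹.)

(CaCO₃, CaO are pure solids — omitted from Qp.)
Qp = P(CO₂) = 2.10
ΔG = RT ln(Qp/Kp) = (8.314 J mol⁻¹ K⁻¹)(1300 K) × ln(2.10/17)
   = (10.81 kJ/mol)(-2.091) = -22.6 kJ/mol
ΔG < 0, so the forward reaction is spontaneous (proceeds forward).

ΔG = -22.6 kJ/mol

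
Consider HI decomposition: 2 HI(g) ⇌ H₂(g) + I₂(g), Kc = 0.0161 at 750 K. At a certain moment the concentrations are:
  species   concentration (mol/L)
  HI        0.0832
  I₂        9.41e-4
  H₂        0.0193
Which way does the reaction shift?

Qc = [H₂]·[I₂] / [HI]² = (0.0193)·(9.41e-4) / (0.0832)² = 0.00262
Qc = 0.00262 < Kc = 0.0161, so the forward reaction proceeds.

forward (toward products)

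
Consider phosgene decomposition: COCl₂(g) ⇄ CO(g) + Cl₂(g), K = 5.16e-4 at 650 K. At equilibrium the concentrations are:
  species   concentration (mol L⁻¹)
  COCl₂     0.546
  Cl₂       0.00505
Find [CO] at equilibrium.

[CO] = 0.0558 mol L⁻¹

At equilibrium, K = [CO]·[Cl₂] / [COCl₂] = 5.16e-4.
([CO])·(0.00505) / (0.546) = 5.16e-4
[CO] = 0.0558 mol L⁻¹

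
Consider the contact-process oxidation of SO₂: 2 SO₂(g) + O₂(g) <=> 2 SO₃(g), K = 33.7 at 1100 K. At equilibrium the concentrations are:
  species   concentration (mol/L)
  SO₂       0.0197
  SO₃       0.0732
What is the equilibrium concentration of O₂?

[O₂] = 0.410 mol/L

At equilibrium, K = [SO₃]² / ([SO₂]²·[O₂]) = 33.7.
(0.0732)² / ((0.0197)²·([O₂])) = 33.7
[O₂] = 0.410 mol/L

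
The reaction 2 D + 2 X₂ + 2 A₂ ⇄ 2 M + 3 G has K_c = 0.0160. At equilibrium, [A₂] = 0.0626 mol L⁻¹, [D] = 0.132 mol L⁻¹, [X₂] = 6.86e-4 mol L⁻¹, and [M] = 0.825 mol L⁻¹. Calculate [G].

[G] = 9.11e-5 mol L⁻¹

At equilibrium, K_c = [M]²·[G]³ / ([D]²·[X₂]²·[A₂]²) = 0.0160.
(0.825)²·([G])³ / ((0.132)²·(6.86e-4)²·(0.0626)²) = 0.0160
[G]³ = 7.55e-13 ⇒ [G] = 9.11e-5 mol L⁻¹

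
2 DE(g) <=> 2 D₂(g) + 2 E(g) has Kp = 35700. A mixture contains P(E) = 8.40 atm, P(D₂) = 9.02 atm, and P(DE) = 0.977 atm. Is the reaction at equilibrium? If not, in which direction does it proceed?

Qp = P(D₂)²·P(E)² / P(DE)² = (9.02)²·(8.40)² / (0.977)² = 6010
Qp = 6010 < Kp = 35700, so the forward reaction proceeds.

in the forward direction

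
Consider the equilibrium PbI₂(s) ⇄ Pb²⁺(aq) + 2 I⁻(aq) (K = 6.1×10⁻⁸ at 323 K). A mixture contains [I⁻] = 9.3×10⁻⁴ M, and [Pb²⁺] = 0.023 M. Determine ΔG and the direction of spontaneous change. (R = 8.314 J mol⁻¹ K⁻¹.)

(PbI₂ is a pure solid — omitted from Q.)
Q = [Pb²⁺]·[I⁻]² = (0.023)·(9.3×10⁻⁴)² = 1.99×10⁻⁸
ΔG = RT ln(Q/K) = (8.314 J mol⁻¹ K⁻¹)(323 K) × ln(1.99×10⁻⁸/6.1×10⁻⁸)
   = (2.685 kJ/mol)(-1.120) = -3.01 kJ/mol
ΔG < 0, so the forward reaction is spontaneous (proceeds forward).

ΔG = -3.01 kJ/mol; the forward reaction is spontaneous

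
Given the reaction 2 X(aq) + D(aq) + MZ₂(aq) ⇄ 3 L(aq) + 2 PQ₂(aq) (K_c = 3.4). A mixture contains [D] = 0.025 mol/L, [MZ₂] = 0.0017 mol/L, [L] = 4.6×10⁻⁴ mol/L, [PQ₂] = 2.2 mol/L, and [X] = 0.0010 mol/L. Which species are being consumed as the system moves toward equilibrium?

L, PQ₂ (products)

Q_c = [L]³·[PQ₂]² / ([X]²·[D]·[MZ₂]) = (4.6×10⁻⁴)³·(2.2)² / ((0.0010)²·(0.025)·(0.0017)) = 11
Q_c = 11 > K_c = 3.4: net reverse reaction.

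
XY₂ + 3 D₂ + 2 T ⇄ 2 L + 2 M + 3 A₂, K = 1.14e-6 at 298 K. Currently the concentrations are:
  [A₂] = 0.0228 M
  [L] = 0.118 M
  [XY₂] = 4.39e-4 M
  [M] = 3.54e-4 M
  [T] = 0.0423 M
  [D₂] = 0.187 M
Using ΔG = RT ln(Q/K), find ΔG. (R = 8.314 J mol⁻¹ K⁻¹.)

ΔG = 3.13 kJ/mol

Q = [L]²·[M]²·[A₂]³ / ([XY₂]·[D₂]³·[T]²) = (0.118)²·(3.54e-4)²·(0.0228)³ / ((4.39e-4)·(0.187)³·(0.0423)²) = 4.03e-6
ΔG = RT ln(Q/K) = (8.314 J mol⁻¹ K⁻¹)(298 K) × ln(4.03e-6/1.14e-6)
   = (2.478 kJ/mol)(1.263) = 3.13 kJ/mol
ΔG > 0, so the forward reaction is non-spontaneous (proceeds in reverse).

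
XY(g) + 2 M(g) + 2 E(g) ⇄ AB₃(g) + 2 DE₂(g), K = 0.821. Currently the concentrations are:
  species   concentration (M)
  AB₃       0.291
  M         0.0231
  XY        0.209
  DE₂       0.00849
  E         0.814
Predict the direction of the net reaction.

forward (toward products)

Q = [AB₃]·[DE₂]² / ([XY]·[M]²·[E]²) = (0.291)·(0.00849)² / ((0.209)·(0.0231)²·(0.814)²) = 0.284
Q = 0.284 < K = 0.821, so the forward reaction proceeds.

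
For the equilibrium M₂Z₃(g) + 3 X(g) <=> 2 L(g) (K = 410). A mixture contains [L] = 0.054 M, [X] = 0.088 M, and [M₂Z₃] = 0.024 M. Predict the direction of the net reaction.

Q = [L]² / ([M₂Z₃]·[X]³) = (0.054)² / ((0.024)·(0.088)³) = 180
Q = 180 < K = 410, so the forward reaction proceeds.

in the forward direction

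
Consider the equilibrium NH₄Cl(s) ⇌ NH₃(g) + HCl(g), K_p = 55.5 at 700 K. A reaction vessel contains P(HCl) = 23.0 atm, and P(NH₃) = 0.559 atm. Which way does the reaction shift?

to the right

(NH₄Cl is a pure solid — omitted from Q_p.)
Q_p = P(NH₃)·P(HCl) = (0.559)·(23.0) = 12.9
Q_p = 12.9 < K_p = 55.5, so the forward reaction proceeds.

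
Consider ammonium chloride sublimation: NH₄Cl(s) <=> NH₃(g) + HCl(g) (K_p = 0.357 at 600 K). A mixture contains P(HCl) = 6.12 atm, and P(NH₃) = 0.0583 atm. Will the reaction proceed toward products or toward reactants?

(NH₄Cl is a pure solid — omitted from Q_p.)
Q_p = P(NH₃)·P(HCl) = (0.0583)·(6.12) = 0.357
Q_p = 0.357 = K_p, so the system is already at equilibrium.

no net change (already at equilibrium)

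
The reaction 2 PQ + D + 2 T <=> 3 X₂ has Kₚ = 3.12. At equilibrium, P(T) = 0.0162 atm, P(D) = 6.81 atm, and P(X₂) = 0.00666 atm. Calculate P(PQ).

At equilibrium, Kₚ = P(X₂)³ / (P(PQ)²·P(D)·P(T)²) = 3.12.
(0.00666)³ / ((P(PQ))²·(6.81)·(0.0162)²) = 3.12
P(PQ)² = 5.30e-5 ⇒ P(PQ) = 0.00728 atm

P(PQ) = 0.00728 atm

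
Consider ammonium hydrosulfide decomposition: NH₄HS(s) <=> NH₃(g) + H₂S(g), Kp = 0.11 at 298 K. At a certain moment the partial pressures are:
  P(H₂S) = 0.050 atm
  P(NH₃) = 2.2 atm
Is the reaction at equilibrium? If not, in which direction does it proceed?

(NH₄HS is a pure solid — omitted from Qp.)
Qp = P(NH₃)·P(H₂S) = (2.2)·(0.050) = 0.11
Qp = 0.11 = Kp, so the system is already at equilibrium.

neither direction; the system is at equilibrium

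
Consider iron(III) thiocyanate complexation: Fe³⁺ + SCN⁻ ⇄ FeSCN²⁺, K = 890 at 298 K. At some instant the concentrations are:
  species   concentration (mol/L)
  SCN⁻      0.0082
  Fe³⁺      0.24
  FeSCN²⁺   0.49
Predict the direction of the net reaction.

Q = [FeSCN²⁺] / ([Fe³⁺]·[SCN⁻]) = (0.49) / ((0.24)·(0.0082)) = 250
Q = 250 < K = 890, so the forward reaction proceeds.

forward (toward products)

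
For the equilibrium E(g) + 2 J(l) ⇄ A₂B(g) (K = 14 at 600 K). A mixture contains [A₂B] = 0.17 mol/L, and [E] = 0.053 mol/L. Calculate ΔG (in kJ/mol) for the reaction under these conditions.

(J is a pure liquid — omitted from Q.)
Q = [A₂B] / [E] = (0.17) / (0.053) = 3.21
ΔG = RT ln(Q/K) = (8.314 J mol⁻¹ K⁻¹)(600 K) × ln(3.21/14)
   = (4.988 kJ/mol)(-1.473) = -7.35 kJ/mol
ΔG < 0, so the forward reaction is spontaneous (proceeds forward).

ΔG = -7.35 kJ/mol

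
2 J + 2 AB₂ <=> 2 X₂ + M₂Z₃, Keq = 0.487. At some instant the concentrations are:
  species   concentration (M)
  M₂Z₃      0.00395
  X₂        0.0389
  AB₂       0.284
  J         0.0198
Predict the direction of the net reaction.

Q = [X₂]²·[M₂Z₃] / ([J]²·[AB₂]²) = (0.0389)²·(0.00395) / ((0.0198)²·(0.284)²) = 0.189
Q = 0.189 < Keq = 0.487, so the forward reaction proceeds.

forward (toward products)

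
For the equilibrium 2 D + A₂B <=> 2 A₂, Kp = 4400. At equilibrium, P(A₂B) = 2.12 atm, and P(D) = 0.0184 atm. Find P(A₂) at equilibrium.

P(A₂) = 1.78 atm

At equilibrium, Kp = P(A₂)² / (P(D)²·P(A₂B)) = 4400.
(P(A₂))² / ((0.0184)²·(2.12)) = 4400
P(A₂)² = 3.16 ⇒ P(A₂) = 1.78 atm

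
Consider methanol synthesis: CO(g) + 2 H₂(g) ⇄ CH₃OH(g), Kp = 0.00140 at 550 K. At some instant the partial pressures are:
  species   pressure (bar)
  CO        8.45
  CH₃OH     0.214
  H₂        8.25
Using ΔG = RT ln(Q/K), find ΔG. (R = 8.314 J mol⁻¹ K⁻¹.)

Qp = P(CH₃OH) / (P(CO)·P(H₂)²) = (0.214) / ((8.45)·(8.25)²) = 3.72×10⁻⁴
ΔG = RT ln(Qp/Kp) = (8.314 J mol⁻¹ K⁻¹)(550 K) × ln(3.72×10⁻⁴/0.00140)
   = (4.573 kJ/mol)(-1.325) = -6.06 kJ/mol
ΔG < 0, so the forward reaction is spontaneous (proceeds forward).

ΔG = -6.06 kJ/mol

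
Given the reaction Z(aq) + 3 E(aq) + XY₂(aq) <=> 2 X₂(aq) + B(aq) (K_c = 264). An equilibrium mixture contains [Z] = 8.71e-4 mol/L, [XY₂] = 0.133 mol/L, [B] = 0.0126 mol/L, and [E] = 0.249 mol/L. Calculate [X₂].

[X₂] = 0.194 mol/L

At equilibrium, K_c = [X₂]²·[B] / ([Z]·[E]³·[XY₂]) = 264.
([X₂])²·(0.0126) / ((8.71e-4)·(0.249)³·(0.133)) = 264
[X₂]² = 0.0375 ⇒ [X₂] = 0.194 mol/L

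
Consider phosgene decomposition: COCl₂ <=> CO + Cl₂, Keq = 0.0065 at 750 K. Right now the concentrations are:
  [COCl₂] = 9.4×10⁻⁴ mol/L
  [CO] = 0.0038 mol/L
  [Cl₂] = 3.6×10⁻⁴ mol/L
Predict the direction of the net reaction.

forward (toward products)

Q = [CO]·[Cl₂] / [COCl₂] = (0.0038)·(3.6×10⁻⁴) / (9.4×10⁻⁴) = 0.0015
Q = 0.0015 < Keq = 0.0065, so the forward reaction proceeds.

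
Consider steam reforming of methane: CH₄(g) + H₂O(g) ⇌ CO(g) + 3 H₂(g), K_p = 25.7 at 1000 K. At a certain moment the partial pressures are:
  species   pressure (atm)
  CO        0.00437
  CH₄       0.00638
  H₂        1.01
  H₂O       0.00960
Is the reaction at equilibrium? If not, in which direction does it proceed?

in the reverse direction

Q_p = P(CO)·P(H₂)³ / (P(CH₄)·P(H₂O)) = (0.00437)·(1.01)³ / ((0.00638)·(0.00960)) = 73.5
Q_p = 73.5 > K_p = 25.7, so the reverse reaction proceeds.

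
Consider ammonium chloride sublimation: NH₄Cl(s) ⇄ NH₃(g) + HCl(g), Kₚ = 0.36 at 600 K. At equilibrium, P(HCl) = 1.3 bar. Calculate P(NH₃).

(NH₄Cl is a pure solid — omitted from Kₚ.)
At equilibrium, Kₚ = P(NH₃)·P(HCl) = 0.36.
(P(NH₃))·(1.3) = 0.36
P(NH₃) = 0.277 = 0.28 bar

P(NH₃) = 0.28 bar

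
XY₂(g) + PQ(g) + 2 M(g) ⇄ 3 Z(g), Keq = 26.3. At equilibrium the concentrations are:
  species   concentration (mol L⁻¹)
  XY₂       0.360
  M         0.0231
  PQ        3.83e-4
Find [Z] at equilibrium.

[Z] = 0.0125 mol L⁻¹

At equilibrium, Keq = [Z]³ / ([XY₂]·[PQ]·[M]²) = 26.3.
([Z])³ / ((0.360)·(3.83e-4)·(0.0231)²) = 26.3
[Z]³ = 1.94e-6 ⇒ [Z] = 0.0125 mol L⁻¹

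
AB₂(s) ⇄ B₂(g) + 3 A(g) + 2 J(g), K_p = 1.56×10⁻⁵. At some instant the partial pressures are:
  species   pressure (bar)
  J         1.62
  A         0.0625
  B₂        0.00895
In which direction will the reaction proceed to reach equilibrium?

in the forward direction

(AB₂ is a pure solid — omitted from Q_p.)
Q_p = P(B₂)·P(A)³·P(J)² = (0.00895)·(0.0625)³·(1.62)² = 5.73×10⁻⁶
Q_p = 5.73×10⁻⁶ < K_p = 1.56×10⁻⁵, so the forward reaction proceeds.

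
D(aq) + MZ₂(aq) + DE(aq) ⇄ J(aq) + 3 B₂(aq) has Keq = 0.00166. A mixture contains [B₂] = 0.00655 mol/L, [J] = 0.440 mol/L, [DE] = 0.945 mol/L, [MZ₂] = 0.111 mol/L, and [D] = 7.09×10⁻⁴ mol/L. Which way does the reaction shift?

at equilibrium

Q = [J]·[B₂]³ / ([D]·[MZ₂]·[DE]) = (0.440)·(0.00655)³ / ((7.09×10⁻⁴)·(0.111)·(0.945)) = 0.00166
Q = 0.00166 = Keq, so the system is already at equilibrium.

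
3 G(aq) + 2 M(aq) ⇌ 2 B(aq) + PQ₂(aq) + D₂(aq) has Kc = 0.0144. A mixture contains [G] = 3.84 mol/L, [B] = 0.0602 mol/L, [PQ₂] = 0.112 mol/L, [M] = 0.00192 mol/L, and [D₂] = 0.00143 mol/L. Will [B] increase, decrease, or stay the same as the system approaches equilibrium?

Qc = [B]²·[PQ₂]·[D₂] / ([G]³·[M]²) = (0.0602)²·(0.112)·(0.00143) / ((3.84)³·(0.00192)²) = 0.00278
Qc = 0.00278 < Kc = 0.0144: net forward reaction.
B is a product, so it increases.

increase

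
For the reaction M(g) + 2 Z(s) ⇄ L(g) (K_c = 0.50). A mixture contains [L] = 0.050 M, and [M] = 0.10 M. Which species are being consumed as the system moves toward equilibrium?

(Z is a pure solid — omitted from Q_c.)
Q_c = [L] / [M] = (0.050) / (0.10) = 0.50
Q_c = 0.50 = K_c; the system is at equilibrium.

none (at equilibrium)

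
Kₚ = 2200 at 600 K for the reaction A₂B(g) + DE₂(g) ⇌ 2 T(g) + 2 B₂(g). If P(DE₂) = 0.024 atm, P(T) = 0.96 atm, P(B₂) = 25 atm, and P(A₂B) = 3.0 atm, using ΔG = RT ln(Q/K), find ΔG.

ΔG = 6.44 kJ/mol

Qₚ = P(T)²·P(B₂)² / (P(A₂B)·P(DE₂)) = (0.96)²·(25)² / ((3.0)·(0.024)) = 8000
ΔG = RT ln(Qₚ/Kₚ) = (8.314 J mol⁻¹ K⁻¹)(600 K) × ln(8000/2200)
   = (4.988 kJ/mol)(1.291) = 6.44 kJ/mol
ΔG > 0, so the forward reaction is non-spontaneous (proceeds in reverse).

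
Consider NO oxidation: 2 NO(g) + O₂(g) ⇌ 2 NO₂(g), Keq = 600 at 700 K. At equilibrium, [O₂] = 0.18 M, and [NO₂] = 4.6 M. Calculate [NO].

At equilibrium, Keq = [NO₂]² / ([NO]²·[O₂]) = 600.
(4.6)² / (([NO])²·(0.18)) = 600
[NO]² = 0.196 ⇒ [NO] = 0.44 M

[NO] = 0.44 M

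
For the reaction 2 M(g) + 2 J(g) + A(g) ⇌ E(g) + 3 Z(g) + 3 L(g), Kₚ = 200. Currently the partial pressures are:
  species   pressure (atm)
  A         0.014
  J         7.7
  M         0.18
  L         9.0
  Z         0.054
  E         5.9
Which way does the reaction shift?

forward (toward products)

Qₚ = P(E)·P(Z)³·P(L)³ / (P(M)²·P(J)²·P(A)) = (5.9)·(0.054)³·(9.0)³ / ((0.18)²·(7.7)²·(0.014)) = 25
Qₚ = 25 < Kₚ = 200, so the forward reaction proceeds.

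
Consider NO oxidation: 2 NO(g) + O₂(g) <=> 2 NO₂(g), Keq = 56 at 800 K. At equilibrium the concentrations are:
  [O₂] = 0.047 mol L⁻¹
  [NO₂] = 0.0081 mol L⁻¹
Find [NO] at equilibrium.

[NO] = 0.0050 mol L⁻¹

At equilibrium, Keq = [NO₂]² / ([NO]²·[O₂]) = 56.
(0.0081)² / (([NO])²·(0.047)) = 56
[NO]² = 2.49e-5 ⇒ [NO] = 0.0050 mol L⁻¹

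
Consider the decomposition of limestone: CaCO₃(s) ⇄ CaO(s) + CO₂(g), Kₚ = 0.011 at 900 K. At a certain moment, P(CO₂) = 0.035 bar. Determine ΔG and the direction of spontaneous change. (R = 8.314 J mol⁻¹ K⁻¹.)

ΔG = 8.66 kJ/mol; the forward reaction is non-spontaneous

(CaCO₃, CaO are pure solids — omitted from Qₚ.)
Qₚ = P(CO₂) = 0.0350
ΔG = RT ln(Qₚ/Kₚ) = (8.314 J mol⁻¹ K⁻¹)(900 K) × ln(0.0350/0.011)
   = (7.483 kJ/mol)(1.157) = 8.66 kJ/mol
ΔG > 0, so the forward reaction is non-spontaneous (proceeds in reverse).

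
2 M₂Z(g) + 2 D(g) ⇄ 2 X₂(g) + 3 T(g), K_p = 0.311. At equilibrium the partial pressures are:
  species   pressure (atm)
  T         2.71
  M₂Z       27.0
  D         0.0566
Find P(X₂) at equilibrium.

P(X₂) = 0.191 atm

At equilibrium, K_p = P(X₂)²·P(T)³ / (P(M₂Z)²·P(D)²) = 0.311.
(P(X₂))²·(2.71)³ / ((27.0)²·(0.0566)²) = 0.311
P(X₂)² = 0.0365 ⇒ P(X₂) = 0.191 atm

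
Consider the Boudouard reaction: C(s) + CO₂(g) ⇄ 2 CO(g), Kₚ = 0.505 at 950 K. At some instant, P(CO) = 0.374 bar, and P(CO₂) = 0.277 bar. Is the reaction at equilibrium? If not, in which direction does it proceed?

no net change (already at equilibrium)

(C is a pure solid — omitted from Qₚ.)
Qₚ = P(CO)² / P(CO₂) = (0.374)² / (0.277) = 0.505
Qₚ = 0.505 = Kₚ, so the system is already at equilibrium.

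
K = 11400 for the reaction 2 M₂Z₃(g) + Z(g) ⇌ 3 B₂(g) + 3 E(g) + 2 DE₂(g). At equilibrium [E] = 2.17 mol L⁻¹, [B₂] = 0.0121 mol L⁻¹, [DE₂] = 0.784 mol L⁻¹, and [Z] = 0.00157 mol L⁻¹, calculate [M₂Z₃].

[M₂Z₃] = 7.88×10⁻⁴ mol L⁻¹

At equilibrium, K = [B₂]³·[E]³·[DE₂]² / ([M₂Z₃]²·[Z]) = 11400.
(0.0121)³·(2.17)³·(0.784)² / (([M₂Z₃])²·(0.00157)) = 11400
[M₂Z₃]² = 6.22×10⁻⁷ ⇒ [M₂Z₃] = 7.88×10⁻⁴ mol L⁻¹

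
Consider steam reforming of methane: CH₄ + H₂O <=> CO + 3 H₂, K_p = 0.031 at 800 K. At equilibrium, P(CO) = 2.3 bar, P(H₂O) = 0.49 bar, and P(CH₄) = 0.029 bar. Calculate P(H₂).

At equilibrium, K_p = P(CO)·P(H₂)³ / (P(CH₄)·P(H₂O)) = 0.031.
(2.3)·(P(H₂))³ / ((0.029)·(0.49)) = 0.031
P(H₂)³ = 1.92×10⁻⁴ ⇒ P(H₂) = 0.058 bar

P(H₂) = 0.058 bar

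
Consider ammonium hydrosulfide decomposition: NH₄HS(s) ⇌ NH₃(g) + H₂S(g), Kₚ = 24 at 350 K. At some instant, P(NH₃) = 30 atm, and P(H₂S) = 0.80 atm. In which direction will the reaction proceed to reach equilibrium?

(NH₄HS is a pure solid — omitted from Qₚ.)
Qₚ = P(NH₃)·P(H₂S) = (30)·(0.80) = 24
Qₚ = 24 = Kₚ, so the system is already at equilibrium.

neither direction; the system is at equilibrium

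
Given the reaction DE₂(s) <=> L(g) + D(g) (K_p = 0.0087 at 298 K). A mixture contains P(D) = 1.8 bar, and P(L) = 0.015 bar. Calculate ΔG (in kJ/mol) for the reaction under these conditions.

ΔG = 2.81 kJ/mol

(DE₂ is a pure solid — omitted from Q_p.)
Q_p = P(L)·P(D) = (0.015)·(1.8) = 0.0270
ΔG = RT ln(Q_p/K_p) = (8.314 J mol⁻¹ K⁻¹)(298 K) × ln(0.0270/0.0087)
   = (2.478 kJ/mol)(1.133) = 2.81 kJ/mol
ΔG > 0, so the forward reaction is non-spontaneous (proceeds in reverse).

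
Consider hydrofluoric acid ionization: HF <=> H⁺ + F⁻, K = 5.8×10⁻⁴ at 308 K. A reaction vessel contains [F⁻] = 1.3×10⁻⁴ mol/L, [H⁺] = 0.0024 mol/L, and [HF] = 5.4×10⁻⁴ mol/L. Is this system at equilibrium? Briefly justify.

Q = [H⁺]·[F⁻] / [HF] = (0.0024)·(1.3×10⁻⁴) / (5.4×10⁻⁴) = 5.8×10⁻⁴
Q = 5.8×10⁻⁴ = K; the system is at equilibrium.

yes, at equilibrium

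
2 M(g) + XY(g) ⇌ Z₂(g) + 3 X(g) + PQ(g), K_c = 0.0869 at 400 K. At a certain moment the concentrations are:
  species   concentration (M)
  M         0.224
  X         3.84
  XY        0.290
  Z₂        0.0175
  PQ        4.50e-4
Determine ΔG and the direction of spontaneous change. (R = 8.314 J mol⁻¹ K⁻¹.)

Q_c = [Z₂]·[X]³·[PQ] / ([M]²·[XY]) = (0.0175)·(3.84)³·(4.50e-4) / ((0.224)²·(0.290)) = 0.0306
ΔG = RT ln(Q_c/K_c) = (8.314 J mol⁻¹ K⁻¹)(400 K) × ln(0.0306/0.0869)
   = (3.326 kJ/mol)(-1.044) = -3.47 kJ/mol
ΔG < 0, so the forward reaction is spontaneous (proceeds forward).

ΔG = -3.47 kJ/mol; the forward reaction is spontaneous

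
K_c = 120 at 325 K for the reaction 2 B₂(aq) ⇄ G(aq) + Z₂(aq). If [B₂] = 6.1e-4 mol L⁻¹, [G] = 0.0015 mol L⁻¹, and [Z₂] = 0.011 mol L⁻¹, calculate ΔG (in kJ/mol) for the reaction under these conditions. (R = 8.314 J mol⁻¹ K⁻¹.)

Q_c = [G]·[Z₂] / [B₂]² = (0.0015)·(0.011) / (6.1e-4)² = 44.3
ΔG = RT ln(Q_c/K_c) = (8.314 J mol⁻¹ K⁻¹)(325 K) × ln(44.3/120)
   = (2.702 kJ/mol)(-0.9965) = -2.69 kJ/mol
ΔG < 0, so the forward reaction is spontaneous (proceeds forward).

ΔG = -2.69 kJ/mol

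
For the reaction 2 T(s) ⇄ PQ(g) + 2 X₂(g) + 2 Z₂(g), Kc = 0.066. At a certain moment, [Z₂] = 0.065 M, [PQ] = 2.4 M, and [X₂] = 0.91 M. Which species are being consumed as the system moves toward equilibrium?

T (reactants)

(T is a pure solid — omitted from Qc.)
Qc = [PQ]·[X₂]²·[Z₂]² = (2.4)·(0.91)²·(0.065)² = 0.0084
Qc = 0.0084 < Kc = 0.066: net forward reaction.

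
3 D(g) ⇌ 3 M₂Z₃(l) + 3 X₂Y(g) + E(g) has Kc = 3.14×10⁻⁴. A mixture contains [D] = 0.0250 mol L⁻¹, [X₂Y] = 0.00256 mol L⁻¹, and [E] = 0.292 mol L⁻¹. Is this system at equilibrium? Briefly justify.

yes, at equilibrium

(M₂Z₃ is a pure liquid — omitted from Qc.)
Qc = [X₂Y]³·[E] / [D]³ = (0.00256)³·(0.292) / (0.0250)³ = 3.14×10⁻⁴
Qc = 3.14×10⁻⁴ = Kc; the system is at equilibrium.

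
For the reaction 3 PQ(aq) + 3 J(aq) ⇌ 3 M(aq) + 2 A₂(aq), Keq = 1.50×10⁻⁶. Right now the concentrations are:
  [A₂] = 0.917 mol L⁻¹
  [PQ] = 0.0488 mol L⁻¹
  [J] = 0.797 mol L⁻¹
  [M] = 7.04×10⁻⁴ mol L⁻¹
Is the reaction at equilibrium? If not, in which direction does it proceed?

Q = [M]³·[A₂]² / ([PQ]³·[J]³) = (7.04×10⁻⁴)³·(0.917)² / ((0.0488)³·(0.797)³) = 4.99×10⁻⁶
Q = 4.99×10⁻⁶ > Keq = 1.50×10⁻⁶, so the reverse reaction proceeds.

in the reverse direction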